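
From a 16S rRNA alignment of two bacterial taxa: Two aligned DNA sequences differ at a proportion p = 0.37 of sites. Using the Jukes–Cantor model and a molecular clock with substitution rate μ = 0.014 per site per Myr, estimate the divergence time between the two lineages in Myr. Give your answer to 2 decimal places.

d = −(3/4) ln(1 − 4p/3) = −0.75 ln(1 − 0.493333) = −0.75 ln(0.506667)
  = −0.75 × (-0.679901) = 0.509926 substitutions/site.
Under a molecular clock d = 2μt, so t = d/(2μ) = 0.509926 / (2 × 0.014) = 18.21 Myr.

18.21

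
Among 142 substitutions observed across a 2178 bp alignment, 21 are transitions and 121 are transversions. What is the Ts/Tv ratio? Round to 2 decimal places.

R = 21/121 = 0.173553… ≈ 0.17 (to 2 d.p.).

0.17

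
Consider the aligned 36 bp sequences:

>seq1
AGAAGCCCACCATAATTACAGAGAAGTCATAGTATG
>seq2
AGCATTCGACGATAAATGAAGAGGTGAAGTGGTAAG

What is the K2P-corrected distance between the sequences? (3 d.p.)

Of 36 sites, 5 differences are transitions and 10 are transversions, so P = 5/36 ≈ 0.138889 and Q = 10/36 ≈ 0.277778.
Under the Kimura two-parameter model, d = −½ ln(1 − 2P − Q) − ¼ ln(1 − 2Q).
1 − 2P − Q = 0.444444, giving −½ ln(0.444444) = 0.405466.
1 − 2Q = 0.444444, giving −¼ ln(0.444444) = 0.202733.
d = 0.405466 + 0.202733 = 0.608199.

0.608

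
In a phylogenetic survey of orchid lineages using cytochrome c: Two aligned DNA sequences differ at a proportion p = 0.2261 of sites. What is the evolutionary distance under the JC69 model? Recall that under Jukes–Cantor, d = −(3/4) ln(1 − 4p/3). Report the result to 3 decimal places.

0.269

d = −(3/4) ln(1 − 4p/3) = −0.75 ln(1 − 0.301467) = −0.75 ln(0.698533)
  = −0.75 × (-0.358773) = 0.269080 substitutions/site.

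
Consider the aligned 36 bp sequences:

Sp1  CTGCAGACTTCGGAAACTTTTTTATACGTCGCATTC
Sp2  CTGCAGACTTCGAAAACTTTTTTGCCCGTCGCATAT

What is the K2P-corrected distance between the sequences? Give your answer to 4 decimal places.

0.1922

Of 36 sites, 4 differences are transitions and 2 are transversions, so P = 4/36 ≈ 0.111111 and Q = 2/36 ≈ 0.055556.
Under the Kimura two-parameter model, d = −½ ln(1 − 2P − Q) − ¼ ln(1 − 2Q).
1 − 2P − Q = 0.722222, giving −½ ln(0.722222) = 0.162711.
1 − 2Q = 0.888888, giving −¼ ln(0.888888) = 0.029446.
d = 0.162711 + 0.029446 = 0.192157.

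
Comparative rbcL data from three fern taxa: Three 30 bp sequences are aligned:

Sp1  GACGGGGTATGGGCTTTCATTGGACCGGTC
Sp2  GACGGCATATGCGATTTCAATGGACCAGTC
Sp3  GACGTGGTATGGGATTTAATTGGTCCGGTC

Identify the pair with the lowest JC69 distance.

Sp1 and Sp3

Sp1–Sp2: 6/30 differ, p = 0.200, d = 0.233.
Sp1–Sp3: 4/30 differ, p = 0.133, d = 0.147.
Sp2–Sp3: 8/30 differ, p = 0.267, d = 0.330.
The smallest distance is between Sp1 and Sp3.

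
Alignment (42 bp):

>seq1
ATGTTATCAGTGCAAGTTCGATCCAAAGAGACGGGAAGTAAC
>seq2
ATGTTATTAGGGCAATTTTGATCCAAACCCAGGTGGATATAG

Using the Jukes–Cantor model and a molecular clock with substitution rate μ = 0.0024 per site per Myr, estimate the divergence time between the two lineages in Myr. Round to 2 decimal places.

91.84

The sequences differ at 14 of 42 sites, so p = 14/42 ≈ 0.333333.
d = −(3/4) ln(1 − 4p/3) = −0.75 ln(1 − 0.444444) = −0.75 ln(0.555556)
  = −0.75 × (-0.587786) = 0.440840 substitutions/site.
Under a molecular clock d = 2μt, so t = d/(2μ) = 0.440840 / (2 × 0.0024) = 91.84 Myr.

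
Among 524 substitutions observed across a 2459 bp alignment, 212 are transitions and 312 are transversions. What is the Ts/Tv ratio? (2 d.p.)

R = 212/312 = 0.679487… ≈ 0.68 (to 2 d.p.).

0.68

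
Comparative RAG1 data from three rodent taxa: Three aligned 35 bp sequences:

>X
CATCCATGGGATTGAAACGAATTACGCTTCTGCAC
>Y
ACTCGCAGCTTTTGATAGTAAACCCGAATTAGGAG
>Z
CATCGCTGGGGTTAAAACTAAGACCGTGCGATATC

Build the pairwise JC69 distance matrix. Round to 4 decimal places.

X–Y: 20/35 sites differ → p ≈ 0.571429, d = −0.75 ln(1 − 0.761905) = 1.076314 ≈ 1.0763.
X–Z: 16/35 sites differ → p ≈ 0.457143, d = −0.75 ln(1 − 0.609524) = 0.705292 ≈ 0.7053.
Y–Z: 19/35 sites differ → p ≈ 0.542857, d = −0.75 ln(1 − 0.723809) = 0.964997 ≈ 0.9650.

d(X,Y) = 1.0763, d(X,Z) = 0.7053, d(Y,Z) = 0.9650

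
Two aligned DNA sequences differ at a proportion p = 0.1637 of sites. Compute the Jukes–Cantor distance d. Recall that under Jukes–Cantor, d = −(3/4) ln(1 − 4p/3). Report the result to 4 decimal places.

d = −(3/4) ln(1 − 4p/3) = −0.75 ln(1 − 0.218267) = −0.75 ln(0.781733)
  = −0.75 × (-0.246242) = 0.184682 substitutions/site.

0.1847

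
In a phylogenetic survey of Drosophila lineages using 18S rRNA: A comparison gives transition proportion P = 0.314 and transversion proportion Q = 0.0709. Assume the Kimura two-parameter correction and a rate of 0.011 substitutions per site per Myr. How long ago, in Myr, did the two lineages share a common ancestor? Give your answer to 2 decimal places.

Under the Kimura two-parameter model, d = −½ ln(1 − 2P − Q) − ¼ ln(1 − 2Q).
1 − 2P − Q = 0.3011, giving −½ ln(0.3011) = 0.600156.
1 − 2Q = 0.8582, giving −¼ ln(0.8582) = 0.038230.
d = 0.600156 + 0.038230 = 0.638386.
Under a molecular clock d = 2μt, so t = d/(2μ) = 0.638386 / (2 × 0.011) = 29.02 Myr.

29.02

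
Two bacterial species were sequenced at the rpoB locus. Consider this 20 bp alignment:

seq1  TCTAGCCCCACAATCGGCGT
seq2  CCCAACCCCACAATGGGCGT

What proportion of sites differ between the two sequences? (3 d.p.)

The sequences differ at 4 of 20 positions (sites 1, 3, 5, 15).
p = 4/20 = 0.200.

0.200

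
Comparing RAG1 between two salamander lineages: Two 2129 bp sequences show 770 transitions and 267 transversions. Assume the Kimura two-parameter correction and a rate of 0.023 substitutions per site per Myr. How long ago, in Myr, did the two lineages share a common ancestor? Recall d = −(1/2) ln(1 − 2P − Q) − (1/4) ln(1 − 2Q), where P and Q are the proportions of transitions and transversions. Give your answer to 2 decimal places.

22.10

P = 770/2129 ≈ 0.361672 and Q = 267/2129 ≈ 0.125411.
Under the Kimura two-parameter model, d = −½ ln(1 − 2P − Q) − ¼ ln(1 − 2Q).
1 − 2P − Q = 0.151245, giving −½ ln(0.151245) = 0.944427.
1 − 2Q = 0.749178, giving −¼ ln(0.749178) = 0.072195.
d = 0.944427 + 0.072195 = 1.016622.
Under a molecular clock d = 2μt, so t = d/(2μ) = 1.016622 / (2 × 0.023) = 22.10 Myr.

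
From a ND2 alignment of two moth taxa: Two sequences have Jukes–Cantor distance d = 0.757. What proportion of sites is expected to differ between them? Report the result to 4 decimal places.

p = (3/4)(1 − e^(−4d/3)) = 0.75 × (1 − e^(-1.009333)) = 0.75 × (1 − 0.364462) = 0.476654.

0.4767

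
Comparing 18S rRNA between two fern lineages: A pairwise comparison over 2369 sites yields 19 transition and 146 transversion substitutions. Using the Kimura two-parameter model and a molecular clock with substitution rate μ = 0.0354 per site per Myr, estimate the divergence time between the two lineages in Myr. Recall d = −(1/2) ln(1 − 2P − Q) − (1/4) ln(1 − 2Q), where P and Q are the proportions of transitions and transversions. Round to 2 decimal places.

1.04

P = 19/2369 ≈ 0.00802 and Q = 146/2369 ≈ 0.061629.
Under the Kimura two-parameter model, d = −½ ln(1 − 2P − Q) − ¼ ln(1 − 2Q).
1 − 2P − Q = 0.922331, giving −½ ln(0.922331) = 0.040426.
1 − 2Q = 0.876742, giving −¼ ln(0.876742) = 0.032886.
d = 0.040426 + 0.032886 = 0.073312.
Under a molecular clock d = 2μt, so t = d/(2μ) = 0.073312 / (2 × 0.0354) = 1.04 Myr.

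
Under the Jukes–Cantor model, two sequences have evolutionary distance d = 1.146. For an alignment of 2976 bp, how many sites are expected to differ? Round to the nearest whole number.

1748

Invert JC69: p = (3/4)(1 − e^(−4d/3)) = 0.75 × (1 − e^(-1.528)) = 0.75 × (1 − 0.216969) = 0.587273.
Expected differing sites = pL ≈ 0.587273 × 2976 = 1747.724448 ≈ 1748.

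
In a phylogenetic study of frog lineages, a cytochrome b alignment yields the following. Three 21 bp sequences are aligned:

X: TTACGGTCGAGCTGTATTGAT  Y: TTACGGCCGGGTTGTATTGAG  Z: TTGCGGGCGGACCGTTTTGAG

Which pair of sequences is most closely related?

X and Y

X–Y: 4/21 differ, p = 0.190, d = 0.220.
X–Z: 7/21 differ, p = 0.333, d = 0.441.
Y–Z: 6/21 differ, p = 0.286, d = 0.360.
The smallest distance is between X and Y.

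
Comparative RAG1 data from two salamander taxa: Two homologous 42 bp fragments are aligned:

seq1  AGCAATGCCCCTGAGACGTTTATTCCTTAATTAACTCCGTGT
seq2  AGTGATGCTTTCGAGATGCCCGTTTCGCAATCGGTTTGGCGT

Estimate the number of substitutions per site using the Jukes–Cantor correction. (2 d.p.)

The sequences differ at 21 of 42 sites, so p = 21/42 = 0.5.
d = −(3/4) ln(1 − 4p/3) = −0.75 ln(1 − 0.666667) = −0.75 ln(0.333333)
  = −0.75 × (-1.098613) = 0.823960 substitutions/site.

0.82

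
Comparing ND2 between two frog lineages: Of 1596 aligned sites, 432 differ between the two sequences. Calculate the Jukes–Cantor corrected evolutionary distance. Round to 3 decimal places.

0.336

p = 432/1596 ≈ 0.270677.
d = −(3/4) ln(1 − 4p/3) = −0.75 ln(1 − 0.360903) = −0.75 ln(0.639097)
  = −0.75 × (-0.447699) = 0.335774 substitutions/site.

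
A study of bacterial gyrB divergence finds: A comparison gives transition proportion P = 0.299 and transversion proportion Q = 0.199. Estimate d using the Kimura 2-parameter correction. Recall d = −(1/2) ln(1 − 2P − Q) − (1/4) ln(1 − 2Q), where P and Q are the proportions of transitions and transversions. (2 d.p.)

0.92

Under the Kimura two-parameter model, d = −½ ln(1 − 2P − Q) − ¼ ln(1 − 2Q).
1 − 2P − Q = 0.203, giving −½ ln(0.203) = 0.797275.
1 − 2Q = 0.602, giving −¼ ln(0.602) = 0.126874.
d = 0.797275 + 0.126874 = 0.924149.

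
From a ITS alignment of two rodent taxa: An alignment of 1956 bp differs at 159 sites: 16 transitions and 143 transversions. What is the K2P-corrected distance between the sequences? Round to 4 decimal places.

0.0864

P = 16/1956 ≈ 0.00818 and Q = 143/1956 ≈ 0.073108.
Under the Kimura two-parameter model, d = −½ ln(1 − 2P − Q) − ¼ ln(1 − 2Q).
1 − 2P − Q = 0.910532, giving −½ ln(0.910532) = 0.046863.
1 − 2Q = 0.853784, giving −¼ ln(0.853784) = 0.039519.
d = 0.046863 + 0.039519 = 0.086382.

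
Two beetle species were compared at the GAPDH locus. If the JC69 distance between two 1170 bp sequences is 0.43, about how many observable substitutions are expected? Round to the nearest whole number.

Invert JC69: p = (3/4)(1 − e^(−4d/3)) = 0.75 × (1 − e^(-0.573333)) = 0.75 × (1 − 0.563644) = 0.327267.
Expected differing sites = pL ≈ 0.327267 × 1170 = 382.90239 ≈ 383.

383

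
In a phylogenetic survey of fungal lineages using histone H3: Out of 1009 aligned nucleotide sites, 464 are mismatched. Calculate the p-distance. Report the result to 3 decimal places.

p = 464/1009 = 0.459861… ≈ 0.460 (to 3 d.p.).

0.460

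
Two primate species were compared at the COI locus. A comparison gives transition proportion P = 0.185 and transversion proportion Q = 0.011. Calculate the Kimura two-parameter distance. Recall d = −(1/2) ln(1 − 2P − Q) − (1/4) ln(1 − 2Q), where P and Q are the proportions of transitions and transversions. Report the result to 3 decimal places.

Under the Kimura two-parameter model, d = −½ ln(1 − 2P − Q) − ¼ ln(1 − 2Q).
1 − 2P − Q = 0.619, giving −½ ln(0.619) = 0.239825.
1 − 2Q = 0.978, giving −¼ ln(0.978) = 0.005561.
d = 0.239825 + 0.005561 = 0.245386.

0.245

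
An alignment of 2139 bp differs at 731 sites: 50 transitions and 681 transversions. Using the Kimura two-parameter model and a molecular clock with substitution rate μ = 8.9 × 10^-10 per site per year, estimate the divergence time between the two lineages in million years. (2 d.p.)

269.85

P = 50/2139 ≈ 0.023375 and Q = 681/2139 ≈ 0.318373.
Under the Kimura two-parameter model, d = −½ ln(1 − 2P − Q) − ¼ ln(1 − 2Q).
1 − 2P − Q = 0.634877, giving −½ ln(0.634877) = 0.227162.
1 − 2Q = 0.363254, giving −¼ ln(0.363254) = 0.253163.
d = 0.227162 + 0.253163 = 0.480325.
Under a molecular clock d = 2μt, so t = d/(2μ) = 0.480325 / (2 × 8.9 × 10^-10) = 269.85 million years.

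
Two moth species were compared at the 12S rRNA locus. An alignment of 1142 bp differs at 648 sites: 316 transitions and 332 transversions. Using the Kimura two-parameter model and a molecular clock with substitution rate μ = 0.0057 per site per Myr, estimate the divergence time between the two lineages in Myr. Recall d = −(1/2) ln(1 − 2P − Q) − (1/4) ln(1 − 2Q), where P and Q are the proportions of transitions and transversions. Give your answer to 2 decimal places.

P = 316/1142 ≈ 0.276708 and Q = 332/1142 ≈ 0.290718.
Under the Kimura two-parameter model, d = −½ ln(1 − 2P − Q) − ¼ ln(1 − 2Q).
1 − 2P − Q = 0.155866, giving −½ ln(0.155866) = 0.929379.
1 − 2Q = 0.418564, giving −¼ ln(0.418564) = 0.217731.
d = 0.929379 + 0.217731 = 1.147110.
Under a molecular clock d = 2μt, so t = d/(2μ) = 1.147110 / (2 × 0.0057) = 100.62 Myr.

100.62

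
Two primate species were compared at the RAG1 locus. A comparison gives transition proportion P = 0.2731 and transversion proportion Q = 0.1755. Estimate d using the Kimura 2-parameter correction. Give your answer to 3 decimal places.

0.748

Under the Kimura two-parameter model, d = −½ ln(1 − 2P − Q) − ¼ ln(1 − 2Q).
1 − 2P − Q = 0.2783, giving −½ ln(0.2783) = 0.639528.
1 − 2Q = 0.649, giving −¼ ln(0.649) = 0.108081.
d = 0.639528 + 0.108081 = 0.747609.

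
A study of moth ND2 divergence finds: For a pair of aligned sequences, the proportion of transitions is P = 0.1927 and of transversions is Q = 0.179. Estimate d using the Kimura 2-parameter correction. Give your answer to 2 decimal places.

Under the Kimura two-parameter model, d = −½ ln(1 − 2P − Q) − ¼ ln(1 − 2Q).
1 − 2P − Q = 0.4356, giving −½ ln(0.4356) = 0.415515.
1 − 2Q = 0.642, giving −¼ ln(0.642) = 0.110792.
d = 0.415515 + 0.110792 = 0.526307.

0.53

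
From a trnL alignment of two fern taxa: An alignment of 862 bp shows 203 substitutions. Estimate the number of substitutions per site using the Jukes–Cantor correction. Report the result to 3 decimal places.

p = 203/862 ≈ 0.235499.
d = −(3/4) ln(1 − 4p/3) = −0.75 ln(1 − 0.313999) = −0.75 ln(0.686001)
  = −0.75 × (-0.376876) = 0.282657 substitutions/site.

0.283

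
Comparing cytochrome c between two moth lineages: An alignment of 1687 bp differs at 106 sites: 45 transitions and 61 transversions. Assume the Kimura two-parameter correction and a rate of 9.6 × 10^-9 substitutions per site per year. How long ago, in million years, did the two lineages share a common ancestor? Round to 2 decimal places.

3.42

P = 45/1687 ≈ 0.026675 and Q = 61/1687 ≈ 0.036159.
Under the Kimura two-parameter model, d = −½ ln(1 − 2P − Q) − ¼ ln(1 − 2Q).
1 − 2P − Q = 0.910491, giving −½ ln(0.910491) = 0.046886.
1 − 2Q = 0.927682, giving −¼ ln(0.927682) = 0.018767.
d = 0.046886 + 0.018767 = 0.065653.
Under a molecular clock d = 2μt, so t = d/(2μ) = 0.065653 / (2 × 9.6 × 10^-9) = 3.42 million years.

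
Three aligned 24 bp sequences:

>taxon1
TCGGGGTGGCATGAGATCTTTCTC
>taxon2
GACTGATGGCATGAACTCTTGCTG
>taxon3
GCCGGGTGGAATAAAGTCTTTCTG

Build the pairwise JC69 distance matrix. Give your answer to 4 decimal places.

d(taxon1,taxon2) = 0.5199, d(taxon1,taxon3) = 0.3694, d(taxon2,taxon3) = 0.3694

taxon1–taxon2: 9/24 sites differ → p = 0.375, d = −0.75 ln(1 − 0.5) = 0.519860 ≈ 0.5199.
taxon1–taxon3: 7/24 sites differ → p ≈ 0.291667, d = −0.75 ln(1 − 0.388889) = 0.369358 ≈ 0.3694.
taxon2–taxon3: 7/24 sites differ → p ≈ 0.291667, d = −0.75 ln(1 − 0.388889) = 0.369358 ≈ 0.3694.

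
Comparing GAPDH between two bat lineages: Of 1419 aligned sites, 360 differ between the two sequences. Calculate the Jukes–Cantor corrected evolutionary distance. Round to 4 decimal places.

p = 360/1419 ≈ 0.2537.
d = −(3/4) ln(1 − 4p/3) = −0.75 ln(1 − 0.338267) = −0.75 ln(0.661733)
  = −0.75 × (-0.412893) = 0.309670 substitutions/site.

0.3097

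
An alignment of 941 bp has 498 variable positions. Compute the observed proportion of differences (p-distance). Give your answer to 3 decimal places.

p = 498/941 = 0.529224… ≈ 0.529 (to 3 d.p.).

0.529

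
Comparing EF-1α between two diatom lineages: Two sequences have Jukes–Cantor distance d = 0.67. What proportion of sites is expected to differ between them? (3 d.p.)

0.443

p = (3/4)(1 − e^(−4d/3)) = 0.75 × (1 − e^(-0.893333)) = 0.75 × (1 − 0.409289) = 0.443033.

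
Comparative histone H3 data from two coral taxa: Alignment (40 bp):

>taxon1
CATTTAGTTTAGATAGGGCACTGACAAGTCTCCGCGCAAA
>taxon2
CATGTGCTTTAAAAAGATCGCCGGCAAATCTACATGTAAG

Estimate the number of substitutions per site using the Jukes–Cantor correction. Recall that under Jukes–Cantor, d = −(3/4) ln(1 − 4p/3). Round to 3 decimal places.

The sequences differ at 16 of 40 sites, so p = 16/40 = 0.4.
d = −(3/4) ln(1 − 4p/3) = −0.75 ln(1 − 0.533333) = −0.75 ln(0.466667)
  = −0.75 × (-0.762139) = 0.571604 substitutions/site.

0.572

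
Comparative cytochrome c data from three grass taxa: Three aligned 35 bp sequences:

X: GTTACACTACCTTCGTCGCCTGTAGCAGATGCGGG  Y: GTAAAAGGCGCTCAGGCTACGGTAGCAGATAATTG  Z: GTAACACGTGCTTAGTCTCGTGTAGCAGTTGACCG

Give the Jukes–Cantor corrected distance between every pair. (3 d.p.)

X–Y: 16/35 sites differ → p ≈ 0.457143, d = −0.75 ln(1 − 0.609524) = 0.705292 ≈ 0.705.
X–Z: 11/35 sites differ → p ≈ 0.314286, d = −0.75 ln(1 − 0.419048) = 0.407315 ≈ 0.407.
Y–Z: 12/35 sites differ → p ≈ 0.342857, d = −0.75 ln(1 − 0.457143) = 0.458182 ≈ 0.458.

d(X,Y) = 0.705, d(X,Z) = 0.407, d(Y,Z) = 0.458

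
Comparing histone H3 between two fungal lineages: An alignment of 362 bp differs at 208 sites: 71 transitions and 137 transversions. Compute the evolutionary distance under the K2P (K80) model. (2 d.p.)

1.09

P = 71/362 ≈ 0.196133 and Q = 137/362 ≈ 0.378453.
Under the Kimura two-parameter model, d = −½ ln(1 − 2P − Q) − ¼ ln(1 − 2Q).
1 − 2P − Q = 0.229281, giving −½ ln(0.229281) = 0.736403.
1 − 2Q = 0.243094, giving −¼ ln(0.243094) = 0.353577.
d = 0.736403 + 0.353577 = 1.089980.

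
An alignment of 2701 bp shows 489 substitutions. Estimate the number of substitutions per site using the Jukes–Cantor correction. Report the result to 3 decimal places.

p = 489/2701 ≈ 0.181044.
d = −(3/4) ln(1 − 4p/3) = −0.75 ln(1 − 0.241392) = −0.75 ln(0.758608)
  = −0.75 × (-0.276270) = 0.207203 substitutions/site.

0.207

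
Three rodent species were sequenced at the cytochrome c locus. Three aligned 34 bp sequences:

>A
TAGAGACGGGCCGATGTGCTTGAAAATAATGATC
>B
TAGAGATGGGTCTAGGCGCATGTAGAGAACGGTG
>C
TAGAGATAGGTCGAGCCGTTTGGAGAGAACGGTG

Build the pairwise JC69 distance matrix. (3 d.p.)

d(A,B) = 0.477, d(A,C) = 0.535, d(B,C) = 0.201

A–B: 12/34 sites differ → p ≈ 0.352941, d = −0.75 ln(1 − 0.470588) = 0.476991 ≈ 0.477.
A–C: 13/34 sites differ → p ≈ 0.382353, d = −0.75 ln(1 − 0.509804) = 0.534712 ≈ 0.535.
B–C: 6/34 sites differ → p ≈ 0.176471, d = −0.75 ln(1 − 0.235295) = 0.201199 ≈ 0.201.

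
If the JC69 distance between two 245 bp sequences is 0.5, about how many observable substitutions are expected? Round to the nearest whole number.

89

Invert JC69: p = (3/4)(1 − e^(−4d/3)) = 0.75 × (1 − e^(-0.666667)) = 0.75 × (1 − 0.513417) = 0.364937.
Expected differing sites = pL ≈ 0.364937 × 245 = 89.409565 ≈ 89.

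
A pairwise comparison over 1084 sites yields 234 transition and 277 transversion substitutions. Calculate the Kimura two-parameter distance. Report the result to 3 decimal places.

0.760

P = 234/1084 ≈ 0.215867 and Q = 277/1084 ≈ 0.255535.
Under the Kimura two-parameter model, d = −½ ln(1 − 2P − Q) − ¼ ln(1 − 2Q).
1 − 2P − Q = 0.312731, giving −½ ln(0.312731) = 0.581206.
1 − 2Q = 0.48893, giving −¼ ln(0.48893) = 0.178884.
d = 0.581206 + 0.178884 = 0.760090.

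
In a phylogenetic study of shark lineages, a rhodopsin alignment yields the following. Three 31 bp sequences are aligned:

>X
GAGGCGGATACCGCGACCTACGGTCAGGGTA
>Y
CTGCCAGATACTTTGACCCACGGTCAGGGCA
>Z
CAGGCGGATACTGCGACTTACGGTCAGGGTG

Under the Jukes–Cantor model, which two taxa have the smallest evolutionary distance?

X and Z

X–Y: 9/31 differ, p = 0.290, d = 0.367.
X–Z: 4/31 differ, p = 0.129, d = 0.142.
Y–Z: 9/31 differ, p = 0.290, d = 0.367.
The smallest distance is between X and Z.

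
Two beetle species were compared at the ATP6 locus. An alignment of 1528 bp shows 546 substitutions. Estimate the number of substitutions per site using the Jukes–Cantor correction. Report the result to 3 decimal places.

p = 546/1528 ≈ 0.35733.
d = −(3/4) ln(1 − 4p/3) = −0.75 ln(1 − 0.47644) = −0.75 ln(0.52356)
  = −0.75 × (-0.647104) = 0.485328 substitutions/site.

0.485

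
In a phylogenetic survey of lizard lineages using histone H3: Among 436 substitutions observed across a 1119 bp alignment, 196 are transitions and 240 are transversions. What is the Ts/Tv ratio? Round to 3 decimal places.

R = 196/240 = 0.816666… ≈ 0.817 (to 3 d.p.).

0.817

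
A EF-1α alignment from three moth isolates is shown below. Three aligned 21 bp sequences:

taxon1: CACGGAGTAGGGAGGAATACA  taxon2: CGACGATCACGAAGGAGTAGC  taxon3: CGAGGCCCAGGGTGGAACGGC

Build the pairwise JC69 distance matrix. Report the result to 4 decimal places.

d(taxon1,taxon2) = 0.7557, d(taxon1,taxon3) = 0.7557, d(taxon2,taxon3) = 0.6355

taxon1–taxon2: 10/21 sites differ → p ≈ 0.47619, d = −0.75 ln(1 − 0.63492) = 0.755729 ≈ 0.7557.
taxon1–taxon3: 10/21 sites differ → p ≈ 0.47619, d = −0.75 ln(1 − 0.63492) = 0.755729 ≈ 0.7557.
taxon2–taxon3: 9/21 sites differ → p ≈ 0.428571, d = −0.75 ln(1 − 0.571428) = 0.635472 ≈ 0.6355.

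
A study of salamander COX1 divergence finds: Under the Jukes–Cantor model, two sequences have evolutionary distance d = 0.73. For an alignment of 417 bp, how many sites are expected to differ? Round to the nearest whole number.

Invert JC69: p = (3/4)(1 − e^(−4d/3)) = 0.75 × (1 − e^(-0.973333)) = 0.75 × (1 − 0.377822) = 0.466634.
Expected differing sites = pL ≈ 0.466634 × 417 = 194.586378 ≈ 195.

195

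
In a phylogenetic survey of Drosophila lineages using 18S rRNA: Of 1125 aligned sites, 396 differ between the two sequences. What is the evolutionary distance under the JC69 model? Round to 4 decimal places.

0.4752

p = 396/1125 = 0.352.
d = −(3/4) ln(1 − 4p/3) = −0.75 ln(1 − 0.469333) = −0.75 ln(0.530667)
  = −0.75 × (-0.633621) = 0.475216 substitutions/site.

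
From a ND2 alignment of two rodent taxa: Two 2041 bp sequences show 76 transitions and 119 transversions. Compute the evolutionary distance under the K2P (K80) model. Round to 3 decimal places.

0.102

P = 76/2041 ≈ 0.037237 and Q = 119/2041 ≈ 0.058305.
Under the Kimura two-parameter model, d = −½ ln(1 − 2P − Q) − ¼ ln(1 − 2Q).
1 − 2P − Q = 0.867221, giving −½ ln(0.867221) = 0.071231.
1 − 2Q = 0.88339, giving −¼ ln(0.88339) = 0.030997.
d = 0.071231 + 0.030997 = 0.102228.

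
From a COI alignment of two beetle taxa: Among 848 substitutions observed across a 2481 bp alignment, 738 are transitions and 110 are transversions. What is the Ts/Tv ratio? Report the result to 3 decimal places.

R = 738/110 = 6.709090… ≈ 6.709 (to 3 d.p.).

6.709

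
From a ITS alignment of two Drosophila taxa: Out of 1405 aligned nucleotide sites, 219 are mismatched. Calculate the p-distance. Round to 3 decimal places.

p = 219/1405 = 0.155871… ≈ 0.156 (to 3 d.p.).

0.156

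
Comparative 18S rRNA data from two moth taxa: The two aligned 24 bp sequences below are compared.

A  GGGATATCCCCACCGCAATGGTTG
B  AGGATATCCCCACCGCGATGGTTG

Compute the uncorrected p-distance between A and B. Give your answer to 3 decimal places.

The sequences differ at 2 of 24 positions (sites 1, 17).
p = 2/24 = 0.083333… ≈ 0.083 (to 3 d.p.).

0.083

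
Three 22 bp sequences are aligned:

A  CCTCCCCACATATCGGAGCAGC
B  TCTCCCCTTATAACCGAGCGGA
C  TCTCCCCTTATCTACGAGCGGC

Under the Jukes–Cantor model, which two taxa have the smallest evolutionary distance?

A–B: 7/22 differ, p = 0.318, d = 0.414.
A–C: 7/22 differ, p = 0.318, d = 0.414.
B–C: 4/22 differ, p = 0.182, d = 0.208.
The smallest distance is between B and C.

B and C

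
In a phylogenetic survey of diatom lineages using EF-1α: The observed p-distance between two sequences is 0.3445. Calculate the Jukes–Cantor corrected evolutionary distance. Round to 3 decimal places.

d = −(3/4) ln(1 − 4p/3) = −0.75 ln(1 − 0.459333) = −0.75 ln(0.540667)
  = −0.75 × (-0.614952) = 0.461214 substitutions/site.

0.461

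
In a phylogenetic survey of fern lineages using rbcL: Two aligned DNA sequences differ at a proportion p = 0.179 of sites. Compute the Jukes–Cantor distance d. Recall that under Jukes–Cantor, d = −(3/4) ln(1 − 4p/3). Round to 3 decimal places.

d = −(3/4) ln(1 − 4p/3) = −0.75 ln(1 − 0.238667) = −0.75 ln(0.761333)
  = −0.75 × (-0.272684) = 0.204513 substitutions/site.

0.205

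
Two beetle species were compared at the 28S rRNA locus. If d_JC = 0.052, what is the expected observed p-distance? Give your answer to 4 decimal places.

p = (3/4)(1 − e^(−4d/3)) = 0.75 × (1 − e^(-0.069333)) = 0.75 × (1 − 0.933016) = 0.050238.

0.0502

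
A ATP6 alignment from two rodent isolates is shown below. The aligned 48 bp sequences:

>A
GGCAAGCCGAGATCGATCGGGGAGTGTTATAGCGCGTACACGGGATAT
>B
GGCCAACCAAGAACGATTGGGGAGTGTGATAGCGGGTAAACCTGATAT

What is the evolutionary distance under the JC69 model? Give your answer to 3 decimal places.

The sequences differ at 10 of 48 sites (4, 6, 9, 13, 18, 28, 35, 39, 42, 43), so p = 10/48 ≈ 0.208333.
d = −(3/4) ln(1 − 4p/3) = −0.75 ln(1 − 0.277777) = −0.75 ln(0.722223)
  = −0.75 × (-0.325421) = 0.244066 substitutions/site.

0.244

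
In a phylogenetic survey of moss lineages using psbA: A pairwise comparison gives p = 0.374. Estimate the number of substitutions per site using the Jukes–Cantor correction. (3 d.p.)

d = −(3/4) ln(1 − 4p/3) = −0.75 ln(1 − 0.498667) = −0.75 ln(0.501333)
  = −0.75 × (-0.690485) = 0.517864 substitutions/site.

0.518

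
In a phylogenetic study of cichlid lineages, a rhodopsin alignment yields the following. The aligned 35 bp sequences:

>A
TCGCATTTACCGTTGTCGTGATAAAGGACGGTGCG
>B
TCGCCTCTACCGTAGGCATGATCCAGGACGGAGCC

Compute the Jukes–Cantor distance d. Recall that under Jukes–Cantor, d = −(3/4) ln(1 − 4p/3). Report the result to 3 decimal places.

0.315

The sequences differ at 9 of 35 sites (5, 7, 14, 16, 18, 23, 24, 32, 35), so p = 9/35 ≈ 0.257143.
d = −(3/4) ln(1 − 4p/3) = −0.75 ln(1 − 0.342857) = −0.75 ln(0.657143)
  = −0.75 × (-0.419854) = 0.314891 substitutions/site.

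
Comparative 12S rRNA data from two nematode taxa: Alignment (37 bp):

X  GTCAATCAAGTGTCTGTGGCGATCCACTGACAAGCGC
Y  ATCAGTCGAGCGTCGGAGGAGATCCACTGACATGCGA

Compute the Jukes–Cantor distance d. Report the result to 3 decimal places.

0.294

The sequences differ at 9 of 37 sites (1, 5, 8, 11, 15, 17, 20, 33, 37), so p = 9/37 ≈ 0.243243.
d = −(3/4) ln(1 − 4p/3) = −0.75 ln(1 − 0.324324) = −0.75 ln(0.675676)
  = −0.75 × (-0.392042) = 0.294032 substitutions/site.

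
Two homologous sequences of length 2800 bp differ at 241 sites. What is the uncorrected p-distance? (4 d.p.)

p = 241/2800 = 0.086071… ≈ 0.0861 (to 4 d.p.).

0.0861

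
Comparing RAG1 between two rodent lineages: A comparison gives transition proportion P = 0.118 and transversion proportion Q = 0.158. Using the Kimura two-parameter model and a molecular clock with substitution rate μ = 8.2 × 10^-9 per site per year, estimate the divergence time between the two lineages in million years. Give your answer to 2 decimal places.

21.06

Under the Kimura two-parameter model, d = −½ ln(1 − 2P − Q) − ¼ ln(1 − 2Q).
1 − 2P − Q = 0.606, giving −½ ln(0.606) = 0.250438.
1 − 2Q = 0.684, giving −¼ ln(0.684) = 0.094949.
d = 0.250438 + 0.094949 = 0.345387.
Under a molecular clock d = 2μt, so t = d/(2μ) = 0.345387 / (2 × 8.2 × 10^-9) = 21.06 million years.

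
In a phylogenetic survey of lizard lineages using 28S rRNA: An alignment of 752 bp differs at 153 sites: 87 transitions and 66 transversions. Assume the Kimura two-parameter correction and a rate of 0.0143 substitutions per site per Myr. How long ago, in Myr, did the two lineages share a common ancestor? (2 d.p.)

8.41

P = 87/752 ≈ 0.115691 and Q = 66/752 ≈ 0.087766.
Under the Kimura two-parameter model, d = −½ ln(1 − 2P − Q) − ¼ ln(1 − 2Q).
1 − 2P − Q = 0.680852, giving −½ ln(0.680852) = 0.192205.
1 − 2Q = 0.824468, giving −¼ ln(0.824468) = 0.048254.
d = 0.192205 + 0.048254 = 0.240459.
Under a molecular clock d = 2μt, so t = d/(2μ) = 0.240459 / (2 × 0.0143) = 8.41 Myr.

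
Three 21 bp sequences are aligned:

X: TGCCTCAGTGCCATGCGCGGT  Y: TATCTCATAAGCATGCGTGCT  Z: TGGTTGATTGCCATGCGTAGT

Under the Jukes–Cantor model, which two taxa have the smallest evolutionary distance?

X–Y: 8/21 differ, p = 0.381, d = 0.532.
X–Z: 6/21 differ, p = 0.286, d = 0.360.
Y–Z: 9/21 differ, p = 0.429, d = 0.635.
The smallest distance is between X and Z.

X and Z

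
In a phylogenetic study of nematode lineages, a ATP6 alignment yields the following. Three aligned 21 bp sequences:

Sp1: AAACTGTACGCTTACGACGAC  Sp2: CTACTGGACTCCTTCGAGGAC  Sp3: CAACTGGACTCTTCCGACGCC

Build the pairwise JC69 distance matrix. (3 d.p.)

Sp1–Sp2: 7/21 sites differ → p ≈ 0.333333, d = −0.75 ln(1 − 0.444444) = 0.440839 ≈ 0.441.
Sp1–Sp3: 5/21 sites differ → p ≈ 0.238095, d = −0.75 ln(1 − 0.31746) = 0.286451 ≈ 0.286.
Sp2–Sp3: 5/21 sites differ → p ≈ 0.238095, d = −0.75 ln(1 − 0.31746) = 0.286451 ≈ 0.286.

d(Sp1,Sp2) = 0.441, d(Sp1,Sp3) = 0.286, d(Sp2,Sp3) = 0.286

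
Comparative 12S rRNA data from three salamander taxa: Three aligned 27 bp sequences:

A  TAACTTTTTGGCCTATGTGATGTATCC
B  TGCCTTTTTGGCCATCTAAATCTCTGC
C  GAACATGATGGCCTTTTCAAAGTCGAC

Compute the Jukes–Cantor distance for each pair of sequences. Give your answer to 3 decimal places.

A–B: 11/27 sites differ → p ≈ 0.407407, d = −0.75 ln(1 − 0.543209) = 0.587647 ≈ 0.588.
A–C: 12/27 sites differ → p ≈ 0.444444, d = −0.75 ln(1 − 0.592592) = 0.673455 ≈ 0.673.
B–C: 13/27 sites differ → p ≈ 0.481481, d = −0.75 ln(1 − 0.641975) = 0.770364 ≈ 0.770.

d(A,B) = 0.588, d(A,C) = 0.673, d(B,C) = 0.770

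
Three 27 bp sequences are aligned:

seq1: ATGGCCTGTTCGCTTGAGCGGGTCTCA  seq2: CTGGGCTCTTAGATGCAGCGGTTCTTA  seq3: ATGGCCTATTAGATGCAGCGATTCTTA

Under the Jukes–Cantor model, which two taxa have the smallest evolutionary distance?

seq2 and seq3

seq1–seq2: 9/27 differ, p = 0.333, d = 0.441.
seq1–seq3: 8/27 differ, p = 0.296, d = 0.377.
seq2–seq3: 4/27 differ, p = 0.148, d = 0.165.
The smallest distance is between seq2 and seq3.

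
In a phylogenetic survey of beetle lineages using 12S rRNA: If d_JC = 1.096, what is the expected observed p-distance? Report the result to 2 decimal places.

0.58

p = (3/4)(1 − e^(−4d/3)) = 0.75 × (1 − e^(-1.461333)) = 0.75 × (1 − 0.231927) = 0.576055.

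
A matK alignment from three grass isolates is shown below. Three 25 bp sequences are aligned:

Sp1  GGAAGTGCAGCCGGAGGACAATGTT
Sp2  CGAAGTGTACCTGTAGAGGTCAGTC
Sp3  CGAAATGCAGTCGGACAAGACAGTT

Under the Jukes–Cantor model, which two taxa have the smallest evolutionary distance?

Sp1 and Sp3

Sp1–Sp2: 12/25 differ, p = 0.480, d = 0.766.
Sp1–Sp3: 8/25 differ, p = 0.320, d = 0.417.
Sp2–Sp3: 10/25 differ, p = 0.400, d = 0.572.
The smallest distance is between Sp1 and Sp3.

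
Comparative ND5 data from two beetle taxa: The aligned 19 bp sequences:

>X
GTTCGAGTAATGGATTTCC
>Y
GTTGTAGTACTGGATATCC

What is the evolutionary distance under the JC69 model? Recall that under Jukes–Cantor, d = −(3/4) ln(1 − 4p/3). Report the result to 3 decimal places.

0.247

The sequences differ at 4 of 19 sites (4, 5, 10, 16), so p = 4/19 ≈ 0.210526.
d = −(3/4) ln(1 − 4p/3) = −0.75 ln(1 − 0.280701) = −0.75 ln(0.719299)
  = −0.75 × (-0.329478) = 0.247109 substitutions/site.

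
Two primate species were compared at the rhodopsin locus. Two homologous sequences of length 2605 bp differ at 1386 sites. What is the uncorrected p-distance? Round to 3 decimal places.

0.532

p = 1386/2605 = 0.532053… ≈ 0.532 (to 3 d.p.).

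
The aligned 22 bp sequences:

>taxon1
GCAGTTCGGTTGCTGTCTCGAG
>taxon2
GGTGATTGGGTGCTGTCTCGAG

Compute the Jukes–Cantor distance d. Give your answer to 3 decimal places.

The sequences differ at 5 of 22 sites (2, 3, 5, 7, 10), so p = 5/22 ≈ 0.227273.
d = −(3/4) ln(1 − 4p/3) = −0.75 ln(1 − 0.303031) = −0.75 ln(0.696969)
  = −0.75 × (-0.361014) = 0.270761 substitutions/site.

0.271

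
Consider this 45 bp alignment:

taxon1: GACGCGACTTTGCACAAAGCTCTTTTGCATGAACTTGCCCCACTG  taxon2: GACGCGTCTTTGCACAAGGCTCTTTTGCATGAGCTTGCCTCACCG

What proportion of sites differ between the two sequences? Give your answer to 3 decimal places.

The sequences differ at 5 of 45 positions (sites 7, 18, 33, 40, 44).
p = 5/45 = 0.111111… ≈ 0.111 (to 3 d.p.).

0.111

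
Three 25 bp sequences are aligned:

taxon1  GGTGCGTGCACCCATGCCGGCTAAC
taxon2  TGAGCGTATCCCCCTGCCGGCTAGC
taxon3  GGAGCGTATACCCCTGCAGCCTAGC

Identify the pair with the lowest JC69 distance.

taxon1–taxon2: 7/25 differ, p = 0.280, d = 0.351.
taxon1–taxon3: 7/25 differ, p = 0.280, d = 0.351.
taxon2–taxon3: 4/25 differ, p = 0.160, d = 0.180.
The smallest distance is between taxon2 and taxon3.

taxon2 and taxon3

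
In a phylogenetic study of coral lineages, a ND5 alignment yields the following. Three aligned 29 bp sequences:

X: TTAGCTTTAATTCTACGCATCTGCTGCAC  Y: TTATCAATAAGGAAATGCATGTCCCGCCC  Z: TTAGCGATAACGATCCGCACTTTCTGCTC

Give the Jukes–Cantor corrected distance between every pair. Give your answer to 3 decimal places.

X–Y: 12/29 sites differ → p ≈ 0.413793, d = −0.75 ln(1 − 0.551724) = 0.601760 ≈ 0.602.
X–Z: 10/29 sites differ → p ≈ 0.344828, d = −0.75 ln(1 − 0.459771) = 0.461822 ≈ 0.462.
Y–Z: 11/29 sites differ → p ≈ 0.37931, d = −0.75 ln(1 − 0.505747) = 0.528531 ≈ 0.529.

d(X,Y) = 0.602, d(X,Z) = 0.462, d(Y,Z) = 0.529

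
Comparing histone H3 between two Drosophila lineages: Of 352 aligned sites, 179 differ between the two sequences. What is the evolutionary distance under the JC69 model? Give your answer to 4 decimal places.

0.8500

p = 179/352 ≈ 0.508523.
d = −(3/4) ln(1 − 4p/3) = −0.75 ln(1 − 0.678031) = −0.75 ln(0.321969)
  = −0.75 × (-1.133300) = 0.849975 substitutions/site.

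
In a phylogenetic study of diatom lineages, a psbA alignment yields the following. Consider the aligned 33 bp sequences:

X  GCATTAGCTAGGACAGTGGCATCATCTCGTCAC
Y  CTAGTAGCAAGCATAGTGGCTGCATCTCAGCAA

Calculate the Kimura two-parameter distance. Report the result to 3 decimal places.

0.442

Of 33 sites, 3 differences are transitions and 8 are transversions, so P = 3/33 ≈ 0.090909 and Q = 8/33 ≈ 0.242424.
Under the Kimura two-parameter model, d = −½ ln(1 − 2P − Q) − ¼ ln(1 − 2Q).
1 − 2P − Q = 0.575758, giving −½ ln(0.575758) = 0.276034.
1 − 2Q = 0.515152, giving −¼ ln(0.515152) = 0.165823.
d = 0.276034 + 0.165823 = 0.441857.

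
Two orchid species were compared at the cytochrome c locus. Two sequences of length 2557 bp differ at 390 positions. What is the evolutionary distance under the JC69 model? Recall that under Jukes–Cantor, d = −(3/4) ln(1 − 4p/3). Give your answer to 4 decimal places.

0.1705

p = 390/2557 ≈ 0.152522.
d = −(3/4) ln(1 − 4p/3) = −0.75 ln(1 − 0.203363) = −0.75 ln(0.796637)
  = −0.75 × (-0.227356) = 0.170517 substitutions/site.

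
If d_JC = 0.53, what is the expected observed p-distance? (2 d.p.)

p = (3/4)(1 − e^(−4d/3)) = 0.75 × (1 − e^(-0.706667)) = 0.75 × (1 − 0.493286) = 0.380036.

0.38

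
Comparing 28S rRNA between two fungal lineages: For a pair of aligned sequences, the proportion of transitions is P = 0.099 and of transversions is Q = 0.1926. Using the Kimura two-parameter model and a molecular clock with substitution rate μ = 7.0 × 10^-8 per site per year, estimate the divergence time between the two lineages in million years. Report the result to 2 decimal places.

2.64

Under the Kimura two-parameter model, d = −½ ln(1 − 2P − Q) − ¼ ln(1 − 2Q).
1 − 2P − Q = 0.6094, giving −½ ln(0.6094) = 0.247640.
1 − 2Q = 0.6148, giving −¼ ln(0.6148) = 0.121615.
d = 0.247640 + 0.121615 = 0.369255.
Under a molecular clock d = 2μt, so t = d/(2μ) = 0.369255 / (2 × 7.0 × 10^-8) = 2.64 million years.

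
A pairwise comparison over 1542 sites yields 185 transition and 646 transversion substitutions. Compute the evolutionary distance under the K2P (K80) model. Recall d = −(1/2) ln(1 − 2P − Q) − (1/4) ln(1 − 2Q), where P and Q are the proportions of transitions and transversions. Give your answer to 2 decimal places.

0.99

P = 185/1542 ≈ 0.119974 and Q = 646/1542 ≈ 0.418936.
Under the Kimura two-parameter model, d = −½ ln(1 − 2P − Q) − ¼ ln(1 − 2Q).
1 − 2P − Q = 0.341116, giving −½ ln(0.341116) = 0.537766.
1 − 2Q = 0.162128, giving −¼ ln(0.162128) = 0.454842.
d = 0.537766 + 0.454842 = 0.992608.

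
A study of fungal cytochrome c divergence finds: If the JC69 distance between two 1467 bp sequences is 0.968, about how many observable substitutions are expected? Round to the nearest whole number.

798

Invert JC69: p = (3/4)(1 − e^(−4d/3)) = 0.75 × (1 − e^(-1.290667)) = 0.75 × (1 − 0.275087) = 0.543685.
Expected differing sites = pL ≈ 0.543685 × 1467 = 797.585895 ≈ 798.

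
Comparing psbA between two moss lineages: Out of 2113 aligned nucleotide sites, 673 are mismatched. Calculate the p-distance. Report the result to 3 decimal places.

0.319

p = 673/2113 = 0.318504… ≈ 0.319 (to 3 d.p.).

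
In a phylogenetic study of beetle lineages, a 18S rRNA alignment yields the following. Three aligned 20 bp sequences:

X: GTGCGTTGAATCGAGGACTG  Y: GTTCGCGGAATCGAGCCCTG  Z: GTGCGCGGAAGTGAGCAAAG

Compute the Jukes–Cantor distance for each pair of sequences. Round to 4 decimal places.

X–Y: 5/20 sites differ → p = 0.25, d = −0.75 ln(1 − 0.333333) = 0.304098 ≈ 0.3041.
X–Z: 7/20 sites differ → p = 0.35, d = −0.75 ln(1 − 0.466667) = 0.471457 ≈ 0.4715.
Y–Z: 6/20 sites differ → p = 0.3, d = −0.75 ln(1 − 0.4) = 0.383119 ≈ 0.3831.

d(X,Y) = 0.3041, d(X,Z) = 0.4715, d(Y,Z) = 0.3831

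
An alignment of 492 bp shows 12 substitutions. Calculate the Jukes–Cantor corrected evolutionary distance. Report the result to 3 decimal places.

p = 12/492 ≈ 0.02439.
d = −(3/4) ln(1 − 4p/3) = −0.75 ln(1 − 0.03252) = −0.75 ln(0.96748)
  = −0.75 × (-0.033061) = 0.024796 substitutions/site.

0.025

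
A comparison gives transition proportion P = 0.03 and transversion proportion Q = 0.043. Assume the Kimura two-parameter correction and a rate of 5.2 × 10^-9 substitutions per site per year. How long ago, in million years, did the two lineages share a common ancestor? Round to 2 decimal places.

Under the Kimura two-parameter model, d = −½ ln(1 − 2P − Q) − ¼ ln(1 − 2Q).
1 − 2P − Q = 0.897, giving −½ ln(0.897) = 0.054350.
1 − 2Q = 0.914, giving −¼ ln(0.914) = 0.022481.
d = 0.054350 + 0.022481 = 0.076831.
Under a molecular clock d = 2μt, so t = d/(2μ) = 0.076831 / (2 × 5.2 × 10^-9) = 7.39 million years.

7.39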